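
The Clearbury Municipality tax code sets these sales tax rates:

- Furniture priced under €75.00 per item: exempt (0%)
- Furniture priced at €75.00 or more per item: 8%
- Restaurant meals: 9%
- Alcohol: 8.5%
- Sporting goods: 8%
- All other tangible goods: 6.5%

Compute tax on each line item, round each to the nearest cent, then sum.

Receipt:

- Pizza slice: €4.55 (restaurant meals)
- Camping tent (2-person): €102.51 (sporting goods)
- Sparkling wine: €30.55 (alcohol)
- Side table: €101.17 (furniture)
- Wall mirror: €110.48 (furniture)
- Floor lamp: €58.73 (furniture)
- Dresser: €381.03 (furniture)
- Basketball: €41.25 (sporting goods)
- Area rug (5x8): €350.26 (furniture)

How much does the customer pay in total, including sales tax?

€1270.47

Pizza slice €4.55: restaurant meals → 9% → €0.41
Camping tent (2-person) €102.51: sporting goods → 8% → €8.20
Sparkling wine €30.55: alcohol → 8.5% → €2.60
Side table €101.17: furniture, €75.00 or more → 8% → €8.09
Wall mirror €110.48: furniture, €75.00 or more → 8% → €8.84
Floor lamp €58.73: furniture, under €75.00 → 0% → €0.00
Dresser €381.03: furniture, €75.00 or more → 8% → €30.48
Basketball €41.25: sporting goods → 8% → €3.30
Area rug (5x8) €350.26: furniture, €75.00 or more → 8% → €28.02
Subtotal = €1180.53; tax = €89.94; total due = €1270.47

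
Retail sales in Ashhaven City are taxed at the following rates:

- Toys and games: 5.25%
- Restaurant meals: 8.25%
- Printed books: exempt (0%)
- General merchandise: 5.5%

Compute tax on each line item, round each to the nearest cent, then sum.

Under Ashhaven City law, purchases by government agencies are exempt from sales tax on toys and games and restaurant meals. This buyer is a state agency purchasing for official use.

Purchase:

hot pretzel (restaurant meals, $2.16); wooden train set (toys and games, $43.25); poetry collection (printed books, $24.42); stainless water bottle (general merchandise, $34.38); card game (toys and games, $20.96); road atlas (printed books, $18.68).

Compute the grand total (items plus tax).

$145.74

Hot pretzel $2.16: restaurant meals, buyer-exempt → 0% → $0.00
Wooden train set $43.25: toys and games, buyer-exempt → 0% → $0.00
Poetry collection $24.42: printed books → 0% → $0.00
Stainless water bottle $34.38: general merchandise → 5.5% → $1.89
Card game $20.96: toys and games, buyer-exempt → 0% → $0.00
Road atlas $18.68: printed books → 0% → $0.00
Subtotal = $143.85; tax = $1.89; total due = $145.74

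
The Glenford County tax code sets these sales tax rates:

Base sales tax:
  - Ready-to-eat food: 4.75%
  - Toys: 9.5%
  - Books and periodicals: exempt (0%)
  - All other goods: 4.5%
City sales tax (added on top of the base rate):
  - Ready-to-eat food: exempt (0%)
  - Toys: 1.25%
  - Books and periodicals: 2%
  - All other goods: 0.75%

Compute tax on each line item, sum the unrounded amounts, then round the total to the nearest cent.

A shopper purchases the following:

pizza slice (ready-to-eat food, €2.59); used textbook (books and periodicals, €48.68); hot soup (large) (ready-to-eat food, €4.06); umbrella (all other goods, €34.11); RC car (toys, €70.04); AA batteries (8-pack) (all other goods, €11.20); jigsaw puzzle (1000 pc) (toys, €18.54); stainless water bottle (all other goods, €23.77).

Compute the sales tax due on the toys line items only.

€9.52

RC car €70.04: toys → 9.5% + 1.25% city = 10.75% → €7.5293
Jigsaw puzzle (1000 pc) €18.54: toys → 9.5% + 1.25% city = 10.75% → €1.99305
Tax on toys: unrounded sum = €9.52235 → €9.52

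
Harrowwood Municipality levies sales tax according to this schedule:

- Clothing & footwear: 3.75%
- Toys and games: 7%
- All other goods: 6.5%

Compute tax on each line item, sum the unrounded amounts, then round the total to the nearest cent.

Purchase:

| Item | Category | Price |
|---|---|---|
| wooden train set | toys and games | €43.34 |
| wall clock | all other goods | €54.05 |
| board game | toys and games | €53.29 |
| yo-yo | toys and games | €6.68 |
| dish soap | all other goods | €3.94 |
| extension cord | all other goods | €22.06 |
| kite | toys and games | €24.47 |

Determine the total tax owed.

€14.15

Wooden train set €43.34: toys and games → 7% → €3.0338
Wall clock €54.05: all other goods → 6.5% → €3.51325
Board game €53.29: toys and games → 7% → €3.7303
Yo-yo €6.68: toys and games → 7% → €0.4676
Dish soap €3.94: all other goods → 6.5% → €0.2561
Extension cord €22.06: all other goods → 6.5% → €1.4339
Kite €24.47: toys and games → 7% → €1.7129
Unrounded tax sum = €14.14785 → €14.15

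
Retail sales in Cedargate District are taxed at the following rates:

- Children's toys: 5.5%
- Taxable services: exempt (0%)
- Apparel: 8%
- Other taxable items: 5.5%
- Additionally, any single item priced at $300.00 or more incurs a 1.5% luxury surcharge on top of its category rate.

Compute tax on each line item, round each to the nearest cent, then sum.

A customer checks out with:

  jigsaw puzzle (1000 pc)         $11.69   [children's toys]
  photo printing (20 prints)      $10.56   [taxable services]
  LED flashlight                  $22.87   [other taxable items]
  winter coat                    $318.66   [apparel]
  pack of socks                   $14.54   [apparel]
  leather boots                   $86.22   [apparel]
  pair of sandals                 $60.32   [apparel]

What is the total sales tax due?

Jigsaw puzzle (1000 pc) $11.69: children's toys → 5.5% → $0.64
Photo printing (20 prints) $10.56: taxable services → 0% → $0.00
LED flashlight $22.87: other taxable items → 5.5% → $1.26
Winter coat $318.66: apparel → 8% + 1.5% surcharge = 9.5% → $30.27
Pack of socks $14.54: apparel → 8% → $1.16
Leather boots $86.22: apparel → 8% → $6.90
Pair of sandals $60.32: apparel → 8% → $4.83
Total tax = $0.64 + $1.26 + $30.27 + $1.16 + $6.90 + $4.83 = $45.06

$45.06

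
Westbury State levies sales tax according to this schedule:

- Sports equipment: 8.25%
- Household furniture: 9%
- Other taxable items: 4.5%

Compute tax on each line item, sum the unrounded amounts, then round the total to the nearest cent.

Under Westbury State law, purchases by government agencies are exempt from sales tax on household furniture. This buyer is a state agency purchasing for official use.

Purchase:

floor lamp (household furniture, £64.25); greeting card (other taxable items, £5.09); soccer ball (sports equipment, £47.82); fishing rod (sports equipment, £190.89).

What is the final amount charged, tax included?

£327.97

Floor lamp £64.25: household furniture, buyer-exempt → 0% → £0.00
Greeting card £5.09: other taxable items → 4.5% → £0.22905
Soccer ball £47.82: sports equipment → 8.25% → £3.94515
Fishing rod £190.89: sports equipment → 8.25% → £15.748425
Subtotal = £308.05; unrounded tax = £19.922625 → £19.92; total due = £327.97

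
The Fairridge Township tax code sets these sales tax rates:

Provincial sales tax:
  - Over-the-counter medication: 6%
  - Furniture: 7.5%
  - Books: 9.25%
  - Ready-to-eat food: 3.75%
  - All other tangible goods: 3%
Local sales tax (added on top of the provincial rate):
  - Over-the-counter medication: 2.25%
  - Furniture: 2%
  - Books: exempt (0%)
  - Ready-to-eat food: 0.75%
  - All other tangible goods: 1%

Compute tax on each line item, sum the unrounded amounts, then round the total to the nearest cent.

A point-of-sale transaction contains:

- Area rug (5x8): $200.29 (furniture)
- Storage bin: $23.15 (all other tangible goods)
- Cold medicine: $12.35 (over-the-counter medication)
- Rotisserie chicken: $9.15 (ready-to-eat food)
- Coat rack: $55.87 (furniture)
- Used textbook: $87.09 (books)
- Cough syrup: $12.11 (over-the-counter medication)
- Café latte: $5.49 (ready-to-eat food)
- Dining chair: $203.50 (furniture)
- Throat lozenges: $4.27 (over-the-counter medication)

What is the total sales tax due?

Area rug (5x8) $200.29: furniture → 7.5% + 2% local = 9.5% → $19.02755
Storage bin $23.15: all other tangible goods → 3% + 1% local = 4% → $0.926
Cold medicine $12.35: over-the-counter medication → 6% + 2.25% local = 8.25% → $1.018875
Rotisserie chicken $9.15: ready-to-eat food → 3.75% + 0.75% local = 4.5% → $0.41175
Coat rack $55.87: furniture → 7.5% + 2% local = 9.5% → $5.30765
Used textbook $87.09: books → 9.25% + 0% local = 9.25% → $8.055825
Cough syrup $12.11: over-the-counter medication → 6% + 2.25% local = 8.25% → $0.999075
Café latte $5.49: ready-to-eat food → 3.75% + 0.75% local = 4.5% → $0.24705
Dining chair $203.50: furniture → 7.5% + 2% local = 9.5% → $19.3325
Throat lozenges $4.27: over-the-counter medication → 6% + 2.25% local = 8.25% → $0.352275
Unrounded tax sum = $55.67855 → $55.68

$55.68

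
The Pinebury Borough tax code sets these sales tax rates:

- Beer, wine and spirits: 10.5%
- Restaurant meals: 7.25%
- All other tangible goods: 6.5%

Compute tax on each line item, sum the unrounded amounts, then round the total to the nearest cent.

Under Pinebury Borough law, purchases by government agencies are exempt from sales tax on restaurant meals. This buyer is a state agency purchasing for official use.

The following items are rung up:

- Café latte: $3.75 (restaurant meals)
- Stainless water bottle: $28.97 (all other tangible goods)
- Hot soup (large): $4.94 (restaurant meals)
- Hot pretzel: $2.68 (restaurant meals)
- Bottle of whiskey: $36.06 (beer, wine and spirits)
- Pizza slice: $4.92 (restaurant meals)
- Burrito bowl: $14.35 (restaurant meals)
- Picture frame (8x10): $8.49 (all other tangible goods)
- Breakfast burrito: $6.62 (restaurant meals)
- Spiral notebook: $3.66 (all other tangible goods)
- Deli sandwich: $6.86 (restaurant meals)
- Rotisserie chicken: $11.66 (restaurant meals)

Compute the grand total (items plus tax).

$139.42

Café latte $3.75: restaurant meals, buyer-exempt → 0% → $0.00
Stainless water bottle $28.97: all other tangible goods → 6.5% → $1.88305
Hot soup (large) $4.94: restaurant meals, buyer-exempt → 0% → $0.00
Hot pretzel $2.68: restaurant meals, buyer-exempt → 0% → $0.00
Bottle of whiskey $36.06: beer, wine and spirits → 10.5% → $3.7863
Pizza slice $4.92: restaurant meals, buyer-exempt → 0% → $0.00
Burrito bowl $14.35: restaurant meals, buyer-exempt → 0% → $0.00
Picture frame (8x10) $8.49: all other tangible goods → 6.5% → $0.55185
Breakfast burrito $6.62: restaurant meals, buyer-exempt → 0% → $0.00
Spiral notebook $3.66: all other tangible goods → 6.5% → $0.2379
Deli sandwich $6.86: restaurant meals, buyer-exempt → 0% → $0.00
Rotisserie chicken $11.66: restaurant meals, buyer-exempt → 0% → $0.00
Subtotal = $132.96; unrounded tax = $6.4591 → $6.46; total due = $139.42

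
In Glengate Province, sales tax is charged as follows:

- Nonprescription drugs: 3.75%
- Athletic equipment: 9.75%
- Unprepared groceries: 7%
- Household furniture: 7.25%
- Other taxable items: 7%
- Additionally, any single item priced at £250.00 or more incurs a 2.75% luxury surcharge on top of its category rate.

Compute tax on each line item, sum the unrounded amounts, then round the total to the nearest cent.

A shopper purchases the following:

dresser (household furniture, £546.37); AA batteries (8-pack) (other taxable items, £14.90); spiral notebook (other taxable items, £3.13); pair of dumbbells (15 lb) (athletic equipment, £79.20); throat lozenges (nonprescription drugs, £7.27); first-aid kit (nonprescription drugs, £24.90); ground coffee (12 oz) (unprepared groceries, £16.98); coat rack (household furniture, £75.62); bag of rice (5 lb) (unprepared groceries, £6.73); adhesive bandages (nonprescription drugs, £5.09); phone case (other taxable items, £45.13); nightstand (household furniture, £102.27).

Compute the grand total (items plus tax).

£1010.32

Dresser £546.37: household furniture → 7.25% + 2.75% surcharge = 10% → £54.637
AA batteries (8-pack) £14.90: other taxable items → 7% → £1.043
Spiral notebook £3.13: other taxable items → 7% → £0.2191
Pair of dumbbells (15 lb) £79.20: athletic equipment → 9.75% → £7.722
Throat lozenges £7.27: nonprescription drugs → 3.75% → £0.272625
First-aid kit £24.90: nonprescription drugs → 3.75% → £0.93375
Ground coffee (12 oz) £16.98: unprepared groceries → 7% → £1.1886
Coat rack £75.62: household furniture → 7.25% → £5.48245
Bag of rice (5 lb) £6.73: unprepared groceries → 7% → £0.4711
Adhesive bandages £5.09: nonprescription drugs → 3.75% → £0.190875
Phone case £45.13: other taxable items → 7% → £3.1591
Nightstand £102.27: household furniture → 7.25% → £7.414575
Subtotal = £927.59; unrounded tax = £82.734175 → £82.73; total due = £1010.32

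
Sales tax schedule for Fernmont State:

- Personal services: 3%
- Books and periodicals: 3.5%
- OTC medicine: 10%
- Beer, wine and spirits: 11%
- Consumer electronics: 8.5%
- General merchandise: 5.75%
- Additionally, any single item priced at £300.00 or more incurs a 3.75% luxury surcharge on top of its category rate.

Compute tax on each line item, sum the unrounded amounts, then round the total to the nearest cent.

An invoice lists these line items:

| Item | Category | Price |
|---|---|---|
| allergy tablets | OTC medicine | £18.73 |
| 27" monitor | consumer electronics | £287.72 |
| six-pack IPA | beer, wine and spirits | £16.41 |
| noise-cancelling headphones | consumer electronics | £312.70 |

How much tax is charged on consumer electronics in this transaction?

27" monitor £287.72: consumer electronics → 8.5% → £24.4562
Noise-cancelling headphones £312.70: consumer electronics → 8.5% + 3.75% surcharge = 12.25% → £38.30575
Tax on consumer electronics: unrounded sum = £62.76195 → £62.76

£62.76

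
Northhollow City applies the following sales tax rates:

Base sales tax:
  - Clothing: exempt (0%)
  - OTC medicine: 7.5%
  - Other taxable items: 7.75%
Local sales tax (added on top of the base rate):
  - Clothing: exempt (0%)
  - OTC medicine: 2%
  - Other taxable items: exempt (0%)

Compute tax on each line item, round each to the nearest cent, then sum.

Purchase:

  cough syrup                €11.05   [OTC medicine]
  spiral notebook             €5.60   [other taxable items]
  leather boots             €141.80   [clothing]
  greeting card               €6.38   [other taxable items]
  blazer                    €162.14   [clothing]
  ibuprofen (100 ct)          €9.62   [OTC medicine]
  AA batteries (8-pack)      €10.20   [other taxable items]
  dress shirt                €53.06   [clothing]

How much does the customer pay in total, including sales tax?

€403.52

Cough syrup €11.05: OTC medicine → 7.5% + 2% local = 9.5% → €1.05
Spiral notebook €5.60: other taxable items → 7.75% + 0% local = 7.75% → €0.43
Leather boots €141.80: clothing → 0% + 0% local = 0% → €0.00
Greeting card €6.38: other taxable items → 7.75% + 0% local = 7.75% → €0.49
Blazer €162.14: clothing → 0% + 0% local = 0% → €0.00
Ibuprofen (100 ct) €9.62: OTC medicine → 7.5% + 2% local = 9.5% → €0.91
AA batteries (8-pack) €10.20: other taxable items → 7.75% + 0% local = 7.75% → €0.79
Dress shirt €53.06: clothing → 0% + 0% local = 0% → €0.00
Subtotal = €399.85; tax = €3.67; total due = €403.52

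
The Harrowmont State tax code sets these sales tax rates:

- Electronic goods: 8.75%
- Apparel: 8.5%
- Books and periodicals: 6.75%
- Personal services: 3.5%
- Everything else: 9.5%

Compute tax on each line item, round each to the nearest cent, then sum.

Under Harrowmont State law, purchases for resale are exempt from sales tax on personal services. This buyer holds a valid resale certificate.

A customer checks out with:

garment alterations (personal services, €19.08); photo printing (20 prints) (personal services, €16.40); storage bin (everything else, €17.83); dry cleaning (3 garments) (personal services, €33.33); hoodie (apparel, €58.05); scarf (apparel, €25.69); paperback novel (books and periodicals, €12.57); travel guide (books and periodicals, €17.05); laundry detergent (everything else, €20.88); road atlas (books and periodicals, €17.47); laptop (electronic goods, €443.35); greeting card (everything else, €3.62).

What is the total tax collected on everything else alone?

Storage bin €17.83: everything else → 9.5% → €1.69
Laundry detergent €20.88: everything else → 9.5% → €1.98
Greeting card €3.62: everything else → 9.5% → €0.34
Tax on everything else = €1.69 + €1.98 + €0.34 = €4.01

€4.01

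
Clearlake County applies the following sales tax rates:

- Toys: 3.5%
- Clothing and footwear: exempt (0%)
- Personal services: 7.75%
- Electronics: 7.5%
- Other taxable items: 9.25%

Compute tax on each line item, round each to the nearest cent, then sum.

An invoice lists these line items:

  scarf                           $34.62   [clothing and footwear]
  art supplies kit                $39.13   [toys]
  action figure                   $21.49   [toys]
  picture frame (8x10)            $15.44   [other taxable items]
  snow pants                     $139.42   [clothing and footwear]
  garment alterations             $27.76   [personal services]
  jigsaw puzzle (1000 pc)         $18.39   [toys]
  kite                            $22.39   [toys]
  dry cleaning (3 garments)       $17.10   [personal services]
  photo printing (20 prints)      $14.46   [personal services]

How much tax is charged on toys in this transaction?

Art supplies kit $39.13: toys → 3.5% → $1.37
Action figure $21.49: toys → 3.5% → $0.75
Jigsaw puzzle (1000 pc) $18.39: toys → 3.5% → $0.64
Kite $22.39: toys → 3.5% → $0.78
Tax on toys = $1.37 + $0.75 + $0.64 + $0.78 = $3.54

$3.54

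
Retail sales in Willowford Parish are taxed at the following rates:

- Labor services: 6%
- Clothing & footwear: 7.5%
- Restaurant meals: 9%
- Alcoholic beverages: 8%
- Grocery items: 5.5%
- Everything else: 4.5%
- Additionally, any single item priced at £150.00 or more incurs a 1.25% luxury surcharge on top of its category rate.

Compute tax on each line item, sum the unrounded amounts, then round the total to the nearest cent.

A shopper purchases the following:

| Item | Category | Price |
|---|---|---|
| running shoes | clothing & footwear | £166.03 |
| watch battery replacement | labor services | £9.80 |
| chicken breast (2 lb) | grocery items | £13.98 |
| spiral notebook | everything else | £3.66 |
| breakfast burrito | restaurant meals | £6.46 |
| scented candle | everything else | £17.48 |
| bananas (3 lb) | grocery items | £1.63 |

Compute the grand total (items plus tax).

Running shoes £166.03: clothing & footwear → 7.5% + 1.25% surcharge = 8.75% → £14.527625
Watch battery replacement £9.80: labor services → 6% → £0.588
Chicken breast (2 lb) £13.98: grocery items → 5.5% → £0.7689
Spiral notebook £3.66: everything else → 4.5% → £0.1647
Breakfast burrito £6.46: restaurant meals → 9% → £0.5814
Scented candle £17.48: everything else → 4.5% → £0.7866
Bananas (3 lb) £1.63: grocery items → 5.5% → £0.08965
Subtotal = £219.04; unrounded tax = £17.506875 → £17.51; total due = £236.55

£236.55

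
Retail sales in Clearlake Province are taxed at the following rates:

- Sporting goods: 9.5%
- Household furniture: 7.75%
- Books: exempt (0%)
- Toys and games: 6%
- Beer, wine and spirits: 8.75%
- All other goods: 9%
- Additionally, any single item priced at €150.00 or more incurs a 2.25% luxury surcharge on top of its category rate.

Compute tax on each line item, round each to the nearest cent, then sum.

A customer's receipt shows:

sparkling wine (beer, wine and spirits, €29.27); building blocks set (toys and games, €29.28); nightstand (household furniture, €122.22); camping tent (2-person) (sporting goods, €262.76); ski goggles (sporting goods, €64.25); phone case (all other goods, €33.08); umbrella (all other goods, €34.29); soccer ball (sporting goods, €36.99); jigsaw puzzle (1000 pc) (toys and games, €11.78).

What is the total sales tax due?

€61.05

Sparkling wine €29.27: beer, wine and spirits → 8.75% → €2.56
Building blocks set €29.28: toys and games → 6% → €1.76
Nightstand €122.22: household furniture → 7.75% → €9.47
Camping tent (2-person) €262.76: sporting goods → 9.5% + 2.25% surcharge = 11.75% → €30.87
Ski goggles €64.25: sporting goods → 9.5% → €6.10
Phone case €33.08: all other goods → 9% → €2.98
Umbrella €34.29: all other goods → 9% → €3.09
Soccer ball €36.99: sporting goods → 9.5% → €3.51
Jigsaw puzzle (1000 pc) €11.78: toys and games → 6% → €0.71
Total tax = €2.56 + €1.76 + €9.47 + €30.87 + €6.10 + €2.98 + €3.09 + €3.51 + €0.71 = €61.05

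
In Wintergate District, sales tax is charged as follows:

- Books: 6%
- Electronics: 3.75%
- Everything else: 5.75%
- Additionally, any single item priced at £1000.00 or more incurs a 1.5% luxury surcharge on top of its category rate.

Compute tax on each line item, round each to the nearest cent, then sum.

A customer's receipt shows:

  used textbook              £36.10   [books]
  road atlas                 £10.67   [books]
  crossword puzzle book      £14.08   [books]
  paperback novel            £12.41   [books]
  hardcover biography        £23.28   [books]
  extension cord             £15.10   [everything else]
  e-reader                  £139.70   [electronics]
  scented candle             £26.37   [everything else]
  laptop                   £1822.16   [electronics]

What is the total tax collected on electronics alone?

E-reader £139.70: electronics → 3.75% → £5.24
Laptop £1822.16: electronics → 3.75% + 1.5% surcharge = 5.25% → £95.66
Tax on electronics = £5.24 + £95.66 = £100.90

£100.90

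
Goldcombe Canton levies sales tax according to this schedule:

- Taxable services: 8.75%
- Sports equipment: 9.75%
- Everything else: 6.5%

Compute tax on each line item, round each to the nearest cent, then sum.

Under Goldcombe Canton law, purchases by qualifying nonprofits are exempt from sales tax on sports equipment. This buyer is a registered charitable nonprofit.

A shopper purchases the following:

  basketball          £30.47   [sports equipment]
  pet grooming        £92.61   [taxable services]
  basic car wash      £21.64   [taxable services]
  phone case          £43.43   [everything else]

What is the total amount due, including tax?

£200.96

Basketball £30.47: sports equipment, buyer-exempt → 0% → £0.00
Pet grooming £92.61: taxable services → 8.75% → £8.10
Basic car wash £21.64: taxable services → 8.75% → £1.89
Phone case £43.43: everything else → 6.5% → £2.82
Subtotal = £188.15; tax = £12.81; total due = £200.96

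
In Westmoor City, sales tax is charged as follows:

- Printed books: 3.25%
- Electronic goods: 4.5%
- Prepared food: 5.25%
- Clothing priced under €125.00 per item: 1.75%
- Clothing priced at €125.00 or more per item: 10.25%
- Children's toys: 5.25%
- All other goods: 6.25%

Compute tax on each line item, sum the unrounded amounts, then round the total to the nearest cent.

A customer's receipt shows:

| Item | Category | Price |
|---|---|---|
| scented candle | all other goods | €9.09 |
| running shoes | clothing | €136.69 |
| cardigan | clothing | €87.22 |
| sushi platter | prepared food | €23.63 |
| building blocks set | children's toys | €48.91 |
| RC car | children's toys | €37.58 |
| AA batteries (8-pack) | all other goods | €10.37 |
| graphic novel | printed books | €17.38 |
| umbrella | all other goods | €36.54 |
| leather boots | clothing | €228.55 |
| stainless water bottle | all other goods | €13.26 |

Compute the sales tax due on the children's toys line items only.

Building blocks set €48.91: children's toys → 5.25% → €2.567775
RC car €37.58: children's toys → 5.25% → €1.97295
Tax on children's toys: unrounded sum = €4.540725 → €4.54

€4.54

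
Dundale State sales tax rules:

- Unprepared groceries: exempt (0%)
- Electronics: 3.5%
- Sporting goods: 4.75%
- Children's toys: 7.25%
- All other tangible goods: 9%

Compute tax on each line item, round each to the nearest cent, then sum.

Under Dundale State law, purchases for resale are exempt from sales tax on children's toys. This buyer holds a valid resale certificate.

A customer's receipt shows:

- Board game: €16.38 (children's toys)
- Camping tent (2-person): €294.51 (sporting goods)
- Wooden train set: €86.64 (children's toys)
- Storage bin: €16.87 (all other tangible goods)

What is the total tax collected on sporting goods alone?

Camping tent (2-person) €294.51: sporting goods → 4.75% → €13.99
Tax on sporting goods = €13.99

€13.99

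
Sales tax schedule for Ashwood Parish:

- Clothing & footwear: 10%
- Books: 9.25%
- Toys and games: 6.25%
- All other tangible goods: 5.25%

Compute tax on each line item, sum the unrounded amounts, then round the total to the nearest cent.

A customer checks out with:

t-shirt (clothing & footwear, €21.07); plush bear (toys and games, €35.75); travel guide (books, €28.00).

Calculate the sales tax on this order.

€6.93

T-shirt €21.07: clothing & footwear → 10% → €2.107
Plush bear €35.75: toys and games → 6.25% → €2.234375
Travel guide €28.00: books → 9.25% → €2.59
Unrounded tax sum = €6.931375 → €6.93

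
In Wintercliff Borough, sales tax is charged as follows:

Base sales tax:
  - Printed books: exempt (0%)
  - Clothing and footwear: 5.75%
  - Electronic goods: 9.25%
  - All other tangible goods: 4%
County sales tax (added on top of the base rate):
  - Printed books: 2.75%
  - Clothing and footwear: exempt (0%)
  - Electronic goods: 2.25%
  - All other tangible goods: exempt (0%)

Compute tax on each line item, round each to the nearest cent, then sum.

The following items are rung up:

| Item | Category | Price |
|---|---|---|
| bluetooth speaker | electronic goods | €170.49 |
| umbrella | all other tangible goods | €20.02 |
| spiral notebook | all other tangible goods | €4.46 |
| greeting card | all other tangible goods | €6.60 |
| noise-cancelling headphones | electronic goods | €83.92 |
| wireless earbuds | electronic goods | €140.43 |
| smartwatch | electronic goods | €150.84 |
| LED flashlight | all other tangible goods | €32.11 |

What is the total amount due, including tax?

€674.15

Bluetooth speaker €170.49: electronic goods → 9.25% + 2.25% county = 11.5% → €19.61
Umbrella €20.02: all other tangible goods → 4% + 0% county = 4% → €0.80
Spiral notebook €4.46: all other tangible goods → 4% + 0% county = 4% → €0.18
Greeting card €6.60: all other tangible goods → 4% + 0% county = 4% → €0.26
Noise-cancelling headphones €83.92: electronic goods → 9.25% + 2.25% county = 11.5% → €9.65
Wireless earbuds €140.43: electronic goods → 9.25% + 2.25% county = 11.5% → €16.15
Smartwatch €150.84: electronic goods → 9.25% + 2.25% county = 11.5% → €17.35
LED flashlight €32.11: all other tangible goods → 4% + 0% county = 4% → €1.28
Subtotal = €608.87; tax = €65.28; total due = €674.15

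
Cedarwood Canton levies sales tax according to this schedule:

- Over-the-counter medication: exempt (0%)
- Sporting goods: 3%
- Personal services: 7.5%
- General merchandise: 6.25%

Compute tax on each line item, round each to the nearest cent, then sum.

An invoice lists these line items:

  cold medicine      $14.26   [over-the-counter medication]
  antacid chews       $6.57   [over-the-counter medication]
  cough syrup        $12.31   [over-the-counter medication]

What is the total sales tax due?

$0.00

Cold medicine $14.26: over-the-counter medication → 0% → $0.00
Antacid chews $6.57: over-the-counter medication → 0% → $0.00
Cough syrup $12.31: over-the-counter medication → 0% → $0.00
Total tax = $0.00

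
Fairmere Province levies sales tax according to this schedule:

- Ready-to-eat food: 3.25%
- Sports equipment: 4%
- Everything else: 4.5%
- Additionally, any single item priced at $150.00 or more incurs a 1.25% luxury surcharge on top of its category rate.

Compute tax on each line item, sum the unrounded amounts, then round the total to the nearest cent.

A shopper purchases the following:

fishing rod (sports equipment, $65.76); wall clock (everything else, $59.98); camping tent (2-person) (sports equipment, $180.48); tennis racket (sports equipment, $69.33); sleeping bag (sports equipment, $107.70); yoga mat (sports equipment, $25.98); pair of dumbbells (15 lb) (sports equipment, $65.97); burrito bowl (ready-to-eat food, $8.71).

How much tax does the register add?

$25.85

Fishing rod $65.76: sports equipment → 4% → $2.6304
Wall clock $59.98: everything else → 4.5% → $2.6991
Camping tent (2-person) $180.48: sports equipment → 4% + 1.25% surcharge = 5.25% → $9.4752
Tennis racket $69.33: sports equipment → 4% → $2.7732
Sleeping bag $107.70: sports equipment → 4% → $4.308
Yoga mat $25.98: sports equipment → 4% → $1.0392
Pair of dumbbells (15 lb) $65.97: sports equipment → 4% → $2.6388
Burrito bowl $8.71: ready-to-eat food → 3.25% → $0.283075
Unrounded tax sum = $25.846975 → $25.85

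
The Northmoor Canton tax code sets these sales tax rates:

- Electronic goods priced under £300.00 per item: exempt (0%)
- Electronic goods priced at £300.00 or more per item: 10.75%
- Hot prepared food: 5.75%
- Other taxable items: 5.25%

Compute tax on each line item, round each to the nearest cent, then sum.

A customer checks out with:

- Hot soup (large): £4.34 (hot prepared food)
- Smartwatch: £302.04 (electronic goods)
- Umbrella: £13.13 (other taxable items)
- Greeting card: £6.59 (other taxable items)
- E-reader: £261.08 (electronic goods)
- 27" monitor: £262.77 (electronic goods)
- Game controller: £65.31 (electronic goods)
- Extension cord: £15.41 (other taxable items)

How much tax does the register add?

Hot soup (large) £4.34: hot prepared food → 5.75% → £0.25
Smartwatch £302.04: electronic goods, £300.00 or more → 10.75% → £32.47
Umbrella £13.13: other taxable items → 5.25% → £0.69
Greeting card £6.59: other taxable items → 5.25% → £0.35
E-reader £261.08: electronic goods, under £300.00 → 0% → £0.00
27" monitor £262.77: electronic goods, under £300.00 → 0% → £0.00
Game controller £65.31: electronic goods, under £300.00 → 0% → £0.00
Extension cord £15.41: other taxable items → 5.25% → £0.81
Total tax = £0.25 + £32.47 + £0.69 + £0.35 + £0.81 = £34.57

£34.57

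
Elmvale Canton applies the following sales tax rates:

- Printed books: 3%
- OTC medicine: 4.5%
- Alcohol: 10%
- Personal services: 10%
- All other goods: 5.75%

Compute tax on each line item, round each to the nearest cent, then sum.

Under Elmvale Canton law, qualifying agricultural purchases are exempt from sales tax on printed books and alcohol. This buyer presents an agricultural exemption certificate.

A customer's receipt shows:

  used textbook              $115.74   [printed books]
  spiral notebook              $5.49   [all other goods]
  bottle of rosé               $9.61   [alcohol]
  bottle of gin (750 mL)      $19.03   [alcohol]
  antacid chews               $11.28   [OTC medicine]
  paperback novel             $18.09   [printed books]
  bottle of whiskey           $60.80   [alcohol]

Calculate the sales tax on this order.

Used textbook $115.74: printed books, buyer-exempt → 0% → $0.00
Spiral notebook $5.49: all other goods → 5.75% → $0.32
Bottle of rosé $9.61: alcohol, buyer-exempt → 0% → $0.00
Bottle of gin (750 mL) $19.03: alcohol, buyer-exempt → 0% → $0.00
Antacid chews $11.28: OTC medicine → 4.5% → $0.51
Paperback novel $18.09: printed books, buyer-exempt → 0% → $0.00
Bottle of whiskey $60.80: alcohol, buyer-exempt → 0% → $0.00
Total tax = $0.32 + $0.51 = $0.83

$0.83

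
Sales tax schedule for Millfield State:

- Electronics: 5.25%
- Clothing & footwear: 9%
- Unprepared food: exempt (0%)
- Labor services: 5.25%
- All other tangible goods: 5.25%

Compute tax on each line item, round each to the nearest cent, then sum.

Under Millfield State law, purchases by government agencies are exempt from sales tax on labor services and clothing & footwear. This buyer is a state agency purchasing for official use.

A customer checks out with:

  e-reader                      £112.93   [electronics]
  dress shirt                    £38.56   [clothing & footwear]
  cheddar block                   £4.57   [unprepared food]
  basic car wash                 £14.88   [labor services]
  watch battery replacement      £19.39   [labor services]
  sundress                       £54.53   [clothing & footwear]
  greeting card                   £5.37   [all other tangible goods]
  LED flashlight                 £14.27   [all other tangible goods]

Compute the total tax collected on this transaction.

£6.96

E-reader £112.93: electronics → 5.25% → £5.93
Dress shirt £38.56: clothing & footwear, buyer-exempt → 0% → £0.00
Cheddar block £4.57: unprepared food → 0% → £0.00
Basic car wash £14.88: labor services, buyer-exempt → 0% → £0.00
Watch battery replacement £19.39: labor services, buyer-exempt → 0% → £0.00
Sundress £54.53: clothing & footwear, buyer-exempt → 0% → £0.00
Greeting card £5.37: all other tangible goods → 5.25% → £0.28
LED flashlight £14.27: all other tangible goods → 5.25% → £0.75
Total tax = £5.93 + £0.28 + £0.75 = £6.96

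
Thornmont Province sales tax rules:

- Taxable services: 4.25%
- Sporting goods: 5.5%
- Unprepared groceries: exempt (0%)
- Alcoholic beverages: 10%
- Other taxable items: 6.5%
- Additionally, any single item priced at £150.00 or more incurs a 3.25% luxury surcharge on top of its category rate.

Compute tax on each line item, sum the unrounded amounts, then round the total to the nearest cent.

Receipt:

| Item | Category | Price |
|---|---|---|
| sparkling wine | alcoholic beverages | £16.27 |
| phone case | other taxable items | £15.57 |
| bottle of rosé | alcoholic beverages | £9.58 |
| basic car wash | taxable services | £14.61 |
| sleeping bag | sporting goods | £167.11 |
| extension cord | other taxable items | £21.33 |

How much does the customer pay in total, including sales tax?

£264.70

Sparkling wine £16.27: alcoholic beverages → 10% → £1.627
Phone case £15.57: other taxable items → 6.5% → £1.01205
Bottle of rosé £9.58: alcoholic beverages → 10% → £0.958
Basic car wash £14.61: taxable services → 4.25% → £0.620925
Sleeping bag £167.11: sporting goods → 5.5% + 3.25% surcharge = 8.75% → £14.622125
Extension cord £21.33: other taxable items → 6.5% → £1.38645
Subtotal = £244.47; unrounded tax = £20.22655 → £20.23; total due = £264.70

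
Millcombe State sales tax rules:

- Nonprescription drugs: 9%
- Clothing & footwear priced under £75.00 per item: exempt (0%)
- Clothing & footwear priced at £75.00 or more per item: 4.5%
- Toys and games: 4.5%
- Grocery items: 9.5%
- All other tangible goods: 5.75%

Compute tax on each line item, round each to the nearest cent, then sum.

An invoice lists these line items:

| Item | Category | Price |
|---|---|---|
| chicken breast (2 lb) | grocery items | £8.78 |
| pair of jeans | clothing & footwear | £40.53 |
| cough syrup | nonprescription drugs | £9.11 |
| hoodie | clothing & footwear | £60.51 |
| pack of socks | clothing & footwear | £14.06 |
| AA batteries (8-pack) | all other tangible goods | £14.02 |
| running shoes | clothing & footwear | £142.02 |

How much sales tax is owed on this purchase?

£8.85

Chicken breast (2 lb) £8.78: grocery items → 9.5% → £0.83
Pair of jeans £40.53: clothing & footwear, under £75.00 → 0% → £0.00
Cough syrup £9.11: nonprescription drugs → 9% → £0.82
Hoodie £60.51: clothing & footwear, under £75.00 → 0% → £0.00
Pack of socks £14.06: clothing & footwear, under £75.00 → 0% → £0.00
AA batteries (8-pack) £14.02: all other tangible goods → 5.75% → £0.81
Running shoes £142.02: clothing & footwear, £75.00 or more → 4.5% → £6.39
Total tax = £0.83 + £0.82 + £0.81 + £6.39 = £8.85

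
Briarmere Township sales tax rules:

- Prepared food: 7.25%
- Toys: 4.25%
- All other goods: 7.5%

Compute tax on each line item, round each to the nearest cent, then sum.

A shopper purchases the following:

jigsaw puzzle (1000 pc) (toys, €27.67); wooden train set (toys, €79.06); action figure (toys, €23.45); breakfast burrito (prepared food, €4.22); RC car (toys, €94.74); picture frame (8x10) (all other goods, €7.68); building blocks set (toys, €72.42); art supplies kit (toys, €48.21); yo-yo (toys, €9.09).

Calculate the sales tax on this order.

Jigsaw puzzle (1000 pc) €27.67: toys → 4.25% → €1.18
Wooden train set €79.06: toys → 4.25% → €3.36
Action figure €23.45: toys → 4.25% → €1.00
Breakfast burrito €4.22: prepared food → 7.25% → €0.31
RC car €94.74: toys → 4.25% → €4.03
Picture frame (8x10) €7.68: all other goods → 7.5% → €0.58
Building blocks set €72.42: toys → 4.25% → €3.08
Art supplies kit €48.21: toys → 4.25% → €2.05
Yo-yo €9.09: toys → 4.25% → €0.39
Total tax = €1.18 + €3.36 + €1.00 + €0.31 + €4.03 + €0.58 + €3.08 + €2.05 + €0.39 = €15.98

€15.98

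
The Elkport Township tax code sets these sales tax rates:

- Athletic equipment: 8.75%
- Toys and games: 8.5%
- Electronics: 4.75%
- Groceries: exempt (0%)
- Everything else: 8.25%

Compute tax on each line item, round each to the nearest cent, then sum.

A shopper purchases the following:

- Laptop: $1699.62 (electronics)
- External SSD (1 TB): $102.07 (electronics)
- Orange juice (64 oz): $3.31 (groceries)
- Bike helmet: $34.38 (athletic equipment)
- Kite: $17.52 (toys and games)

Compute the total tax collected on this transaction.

Laptop $1699.62: electronics → 4.75% → $80.73
External SSD (1 TB) $102.07: electronics → 4.75% → $4.85
Orange juice (64 oz) $3.31: groceries → 0% → $0.00
Bike helmet $34.38: athletic equipment → 8.75% → $3.01
Kite $17.52: toys and games → 8.5% → $1.49
Total tax = $80.73 + $4.85 + $3.01 + $1.49 = $90.08

$90.08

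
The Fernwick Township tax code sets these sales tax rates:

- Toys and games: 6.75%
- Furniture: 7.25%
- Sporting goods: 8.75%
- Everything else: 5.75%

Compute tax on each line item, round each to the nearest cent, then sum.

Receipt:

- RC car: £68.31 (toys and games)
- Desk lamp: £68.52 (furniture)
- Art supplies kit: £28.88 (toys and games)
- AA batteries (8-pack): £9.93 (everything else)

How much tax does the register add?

£12.10

RC car £68.31: toys and games → 6.75% → £4.61
Desk lamp £68.52: furniture → 7.25% → £4.97
Art supplies kit £28.88: toys and games → 6.75% → £1.95
AA batteries (8-pack) £9.93: everything else → 5.75% → £0.57
Total tax = £4.61 + £4.97 + £1.95 + £0.57 = £12.10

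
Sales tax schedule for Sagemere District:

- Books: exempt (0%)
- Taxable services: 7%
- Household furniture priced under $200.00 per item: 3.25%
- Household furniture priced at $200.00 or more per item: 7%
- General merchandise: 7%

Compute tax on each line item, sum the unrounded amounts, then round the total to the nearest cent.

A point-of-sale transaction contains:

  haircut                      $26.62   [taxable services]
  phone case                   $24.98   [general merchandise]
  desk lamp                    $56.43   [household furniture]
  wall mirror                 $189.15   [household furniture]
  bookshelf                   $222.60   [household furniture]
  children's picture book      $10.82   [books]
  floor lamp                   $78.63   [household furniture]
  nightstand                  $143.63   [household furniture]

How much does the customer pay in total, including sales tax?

Haircut $26.62: taxable services → 7% → $1.8634
Phone case $24.98: general merchandise → 7% → $1.7486
Desk lamp $56.43: household furniture, under $200.00 → 3.25% → $1.833975
Wall mirror $189.15: household furniture, under $200.00 → 3.25% → $6.147375
Bookshelf $222.60: household furniture, $200.00 or more → 7% → $15.582
Children's picture book $10.82: books → 0% → $0.00
Floor lamp $78.63: household furniture, under $200.00 → 3.25% → $2.555475
Nightstand $143.63: household furniture, under $200.00 → 3.25% → $4.667975
Subtotal = $752.86; unrounded tax = $34.3988 → $34.40; total due = $787.26

$787.26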